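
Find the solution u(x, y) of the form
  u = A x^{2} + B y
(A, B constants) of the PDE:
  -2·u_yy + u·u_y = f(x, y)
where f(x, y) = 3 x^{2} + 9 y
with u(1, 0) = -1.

Substitute the ansatz u = A x^{2} + B y into the left-hand side.
Derivatives of the ansatz:
  u_yy = 0
  u_y = B
Term by term:
  -2·u_yy = 0
  u·u_y = A B x^{2} + B^{2} y
So the left-hand side equals
  A B x^{2} + B^{2} y
This must equal f(x, y) = 3 x^{2} + 9 y identically.
Matching coefficients of the independent functions:
  [x^{2}]:  A B = 3
  [y]:  B^{2} = 9
These equations allow (A, B) = (-1, -3) or (1, 3).
Impose the point condition(s):
  u(1, 0) = -1  ⟹  A = -1
Only A = -1, B = -3 satisfies everything.
Hence u(x, y) = - x^{2} - 3 y.

Answer: u(x, y) = - x^{2} - 3 y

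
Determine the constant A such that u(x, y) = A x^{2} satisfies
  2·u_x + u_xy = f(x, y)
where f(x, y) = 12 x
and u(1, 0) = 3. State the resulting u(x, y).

Substitute the ansatz u = A x^{2} into the left-hand side.
Derivatives of the ansatz:
  u_x = 2 A x
  u_xy = 0
Term by term:
  2·u_x = 4 A x
  u_xy = 0
So the left-hand side equals
  4 A x
This must equal f(x, y) = 12 x identically.
Matching coefficients of the independent functions:
  [x]:  4 A = 12
Solving: A = 3.
Check against the point condition:
  u(1, 0) = 3  ⟹  A = 3  ✓
Hence u(x, y) = 3 x^{2}.

Answer: u(x, y) = 3 x^{2}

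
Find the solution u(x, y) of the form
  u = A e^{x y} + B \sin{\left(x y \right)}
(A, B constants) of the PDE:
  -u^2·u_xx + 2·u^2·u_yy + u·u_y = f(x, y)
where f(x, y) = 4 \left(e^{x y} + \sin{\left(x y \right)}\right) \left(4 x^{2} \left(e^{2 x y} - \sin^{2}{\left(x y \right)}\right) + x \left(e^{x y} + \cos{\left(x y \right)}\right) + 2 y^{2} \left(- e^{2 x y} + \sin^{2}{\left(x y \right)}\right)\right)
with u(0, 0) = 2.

Substitute the ansatz u = A e^{x y} + B \sin{\left(x y \right)} into the left-hand side.
Derivatives of the ansatz:
  u_xx = A y^{2} e^{x y} - B y^{2} \sin{\left(x y \right)}
  u_yy = A x^{2} e^{x y} - B x^{2} \sin{\left(x y \right)}
  u_y = A x e^{x y} + B x \cos{\left(x y \right)}
Term by term:
  -u^2·u_xx = - A^{3} y^{2} e^{3 x y} - A^{2} B y^{2} e^{2 x y} \sin{\left(x y \right)} + A B^{2} y^{2} e^{x y} \sin^{2}{\left(x y \right)} + B^{3} y^{2} \sin^{3}{\left(x y \right)}
  2·u^2·u_yy = 2 A^{3} x^{2} e^{3 x y} + 2 A^{2} B x^{2} e^{2 x y} \sin{\left(x y \right)} - 2 A B^{2} x^{2} e^{x y} \sin^{2}{\left(x y \right)} - 2 B^{3} x^{2} \sin^{3}{\left(x y \right)}
  u·u_y = A^{2} x e^{2 x y} + A B x e^{x y} \sin{\left(x y \right)} + A B x e^{x y} \cos{\left(x y \right)} + B^{2} x \sin{\left(x y \right)} \cos{\left(x y \right)}
So the left-hand side equals
  2 A^{3} x^{2} e^{3 x y} - A^{3} y^{2} e^{3 x y} + 2 A^{2} B x^{2} e^{2 x y} \sin{\left(x y \right)} - A^{2} B y^{2} e^{2 x y} \sin{\left(x y \right)} + A^{2} x e^{2 x y} - 2 A B^{2} x^{2} e^{x y} \sin^{2}{\left(x y \right)} + A B^{2} y^{2} e^{x y} \sin^{2}{\left(x y \right)} + A B x e^{x y} \sin{\left(x y \right)} + A B x e^{x y} \cos{\left(x y \right)} - 2 B^{3} x^{2} \sin^{3}{\left(x y \right)} + B^{3} y^{2} \sin^{3}{\left(x y \right)} + B^{2} x \sin{\left(x y \right)} \cos{\left(x y \right)}
This must equal f(x, y) identically; expanded, f = 16 x^{2} e^{3 x y} + 16 x^{2} e^{2 x y} \sin{\left(x y \right)} - 16 x^{2} e^{x y} \sin^{2}{\left(x y \right)} - 16 x^{2} \sin^{3}{\left(x y \right)} + 4 x e^{2 x y} + 4 x e^{x y} \sin{\left(x y \right)} + 4 x e^{x y} \cos{\left(x y \right)} + 4 x \sin{\left(x y \right)} \cos{\left(x y \right)} - 8 y^{2} e^{3 x y} - 8 y^{2} e^{2 x y} \sin{\left(x y \right)} + 8 y^{2} e^{x y} \sin^{2}{\left(x y \right)} + 8 y^{2} \sin^{3}{\left(x y \right)}.
Matching coefficients of the independent functions:
  [x e^{2 x y}]:  A^{2} = 4
  [x^{2} e^{3 x y}]:  2 A^{3} = 16
  [x^{2} \sin^{3}{\left(x y \right)}]:  - 2 B^{3} = -16
  [y^{2} e^{3 x y}]:  - A^{3} = -8
  [y^{2} \sin^{3}{\left(x y \right)}]:  B^{3} = 8
  [x e^{x y} \sin{\left(x y \right)}, x e^{x y} \cos{\left(x y \right)}]:  A B = 4
  [x \sin{\left(x y \right)} \cos{\left(x y \right)}]:  B^{2} = 4
  [x^{2} e^{x y} \sin^{2}{\left(x y \right)}]:  - 2 A B^{2} = -16
  [x^{2} e^{2 x y} \sin{\left(x y \right)}]:  2 A^{2} B = 16
  [y^{2} e^{x y} \sin^{2}{\left(x y \right)}]:  A B^{2} = 8
  [y^{2} e^{2 x y} \sin{\left(x y \right)}]:  - A^{2} B = -8
Solving: A = 2, B = 2.
Check against the point condition:
  u(0, 0) = 2  ⟹  A = 2  ✓
Hence u(x, y) = 2 e^{x y} + 2 \sin{\left(x y \right)}.

Answer: u(x, y) = 2 e^{x y} + 2 \sin{\left(x y \right)}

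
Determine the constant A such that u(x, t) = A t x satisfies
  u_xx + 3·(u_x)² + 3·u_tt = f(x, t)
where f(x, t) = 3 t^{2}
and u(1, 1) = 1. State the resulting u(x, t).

Substitute the ansatz u = A t x into the left-hand side.
Derivatives of the ansatz:
  u_xx = 0
  u_x = A t
  u_tt = 0
Term by term:
  u_xx = 0
  3·(u_x)² = 3 A^{2} t^{2}
  3·u_tt = 0
So the left-hand side equals
  3 A^{2} t^{2}
This must equal f(x, t) = 3 t^{2} identically.
Matching coefficients of the independent functions:
  [t^{2}]:  3 A^{2} = 3
These equations allow (A) = (-1) or (1).
Impose the point condition(s):
  u(1, 1) = 1  ⟹  A = 1
Only A = 1 satisfies everything.
Hence u(x, t) = t x.

Answer: u(x, t) = t x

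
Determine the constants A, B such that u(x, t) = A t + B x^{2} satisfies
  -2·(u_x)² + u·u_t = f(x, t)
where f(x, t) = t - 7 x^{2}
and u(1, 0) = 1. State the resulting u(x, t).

Answer: u(x, t) = t + x^{2}

Derivation:
Substitute the ansatz u = A t + B x^{2} into the left-hand side.
Derivatives of the ansatz:
  u_x = 2 B x
  u_t = A
Term by term:
  -2·(u_x)² = - 8 B^{2} x^{2}
  u·u_t = A^{2} t + A B x^{2}
So the left-hand side equals
  A^{2} t + A B x^{2} - 8 B^{2} x^{2}
This must equal f(x, t) = t - 7 x^{2} identically.
Matching coefficients of the independent functions:
  [t]:  A^{2} = 1
  [x^{2}]:  A B - 8 B^{2} = -7
These equations allow (A, B) = (-1, -1) or (-1, \frac{7}{8}) or (1, - \frac{7}{8}) or (1, 1).
Impose the point condition(s):
  u(1, 0) = 1  ⟹  B = 1
Only A = 1, B = 1 satisfies everything.
Hence u(x, t) = t + x^{2}.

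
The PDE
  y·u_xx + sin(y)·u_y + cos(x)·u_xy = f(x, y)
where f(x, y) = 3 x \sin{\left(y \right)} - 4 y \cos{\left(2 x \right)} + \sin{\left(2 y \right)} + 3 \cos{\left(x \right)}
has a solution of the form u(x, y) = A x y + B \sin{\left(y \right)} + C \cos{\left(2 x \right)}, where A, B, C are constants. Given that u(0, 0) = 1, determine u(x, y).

Substitute the ansatz u = A x y + B \sin{\left(y \right)} + C \cos{\left(2 x \right)} into the left-hand side.
Derivatives of the ansatz:
  u_xx = - 4 C \cos{\left(2 x \right)}
  u_y = A x + B \cos{\left(y \right)}
  u_xy = A
Term by term:
  y·u_xx = - 4 C y \cos{\left(2 x \right)}
  sin(y)·u_y = A x \sin{\left(y \right)} + B \sin{\left(y \right)} \cos{\left(y \right)}
  cos(x)·u_xy = A \cos{\left(x \right)}
So the left-hand side equals
  A x \sin{\left(y \right)} + A \cos{\left(x \right)} + B \sin{\left(y \right)} \cos{\left(y \right)} - 4 C y \cos{\left(2 x \right)}
This must equal f(x, y) identically; expanded, f = 3 x \sin{\left(y \right)} - 4 y \cos{\left(2 x \right)} + 2 \sin{\left(y \right)} \cos{\left(y \right)} + 3 \cos{\left(x \right)}.
Matching coefficients of the independent functions:
  [x \sin{\left(y \right)}, \cos{\left(x \right)}]:  A = 3
  [y \cos{\left(2 x \right)}]:  - 4 C = -4
  [\sin{\left(y \right)} \cos{\left(y \right)}]:  B = 2
Solving: A = 3, B = 2, C = 1.
Check against the point condition:
  u(0, 0) = 1  ⟹  C = 1  ✓
Hence u(x, y) = 3 x y + 2 \sin{\left(y \right)} + \cos{\left(2 x \right)}.

Answer: u(x, y) = 3 x y + 2 \sin{\left(y \right)} + \cos{\left(2 x \right)}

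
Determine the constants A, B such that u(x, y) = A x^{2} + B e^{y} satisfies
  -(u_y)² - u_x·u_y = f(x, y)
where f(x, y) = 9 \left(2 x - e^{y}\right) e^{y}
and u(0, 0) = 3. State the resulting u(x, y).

Substitute the ansatz u = A x^{2} + B e^{y} into the left-hand side.
Derivatives of the ansatz:
  u_y = B e^{y}
  u_x = 2 A x
Term by term:
  -(u_y)² = - B^{2} e^{2 y}
  -u_x·u_y = - 2 A B x e^{y}
So the left-hand side equals
  - 2 A B x e^{y} - B^{2} e^{2 y}
This must equal f(x, y) identically; expanded, f = 18 x e^{y} - 9 e^{2 y}.
Matching coefficients of the independent functions:
  [x e^{y}]:  - 2 A B = 18
  [e^{2 y}]:  - B^{2} = -9
These equations allow (A, B) = (-3, 3) or (3, -3).
Impose the point condition(s):
  u(0, 0) = 3  ⟹  B = 3
Only A = -3, B = 3 satisfies everything.
Hence u(x, y) = - 3 x^{2} + 3 e^{y}.

Answer: u(x, y) = - 3 x^{2} + 3 e^{y}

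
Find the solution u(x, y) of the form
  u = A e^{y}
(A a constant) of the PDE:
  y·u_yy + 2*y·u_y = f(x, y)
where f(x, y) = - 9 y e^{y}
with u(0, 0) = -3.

Substitute the ansatz u = A e^{y} into the left-hand side.
Derivatives of the ansatz:
  u_yy = A e^{y}
  u_y = A e^{y}
Term by term:
  y·u_yy = A y e^{y}
  2*y·u_y = 2 A y e^{y}
So the left-hand side equals
  3 A y e^{y}
This must equal f(x, y) = - 9 y e^{y} identically.
Matching coefficients of the independent functions:
  [y e^{y}]:  3 A = -9
Solving: A = -3.
Check against the point condition:
  u(0, 0) = -3  ⟹  A = -3  ✓
Hence u(x, y) = - 3 e^{y}.

Answer: u(x, y) = - 3 e^{y}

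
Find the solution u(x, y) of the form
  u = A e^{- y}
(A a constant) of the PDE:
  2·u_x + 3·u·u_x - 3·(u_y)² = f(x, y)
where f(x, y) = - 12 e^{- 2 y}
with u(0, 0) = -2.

Answer: u(x, y) = - 2 e^{- y}

Derivation:
Substitute the ansatz u = A e^{- y} into the left-hand side.
Derivatives of the ansatz:
  u_x = 0
  u_y = - A e^{- y}
Term by term:
  2·u_x = 0
  3·u·u_x = 0
  -3·(u_y)² = - 3 A^{2} e^{- 2 y}
So the left-hand side equals
  - 3 A^{2} e^{- 2 y}
This must equal f(x, y) = - 12 e^{- 2 y} identically.
Matching coefficients of the independent functions:
  [e^{- 2 y}]:  - 3 A^{2} = -12
These equations allow (A) = (-2) or (2).
Impose the point condition(s):
  u(0, 0) = -2  ⟹  A = -2
Only A = -2 satisfies everything.
Hence u(x, y) = - 2 e^{- y}.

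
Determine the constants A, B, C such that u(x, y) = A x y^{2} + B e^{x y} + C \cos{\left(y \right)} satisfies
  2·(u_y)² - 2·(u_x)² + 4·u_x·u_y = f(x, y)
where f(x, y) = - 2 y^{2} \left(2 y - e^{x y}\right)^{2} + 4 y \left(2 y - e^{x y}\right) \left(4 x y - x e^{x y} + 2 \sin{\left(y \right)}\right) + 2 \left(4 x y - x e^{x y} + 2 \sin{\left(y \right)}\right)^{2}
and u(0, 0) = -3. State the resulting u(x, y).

Substitute the ansatz u = A x y^{2} + B e^{x y} + C \cos{\left(y \right)} into the left-hand side.
Derivatives of the ansatz:
  u_y = 2 A x y + B x e^{x y} - C \sin{\left(y \right)}
  u_x = A y^{2} + B y e^{x y}
Term by term:
  2·(u_y)² = 8 A^{2} x^{2} y^{2} + 8 A B x^{2} y e^{x y} - 8 A C x y \sin{\left(y \right)} + 2 B^{2} x^{2} e^{2 x y} - 4 B C x e^{x y} \sin{\left(y \right)} + 2 C^{2} \sin^{2}{\left(y \right)}
  -2·(u_x)² = - 2 A^{2} y^{4} - 4 A B y^{3} e^{x y} - 2 B^{2} y^{2} e^{2 x y}
  4·u_x·u_y = 8 A^{2} x y^{3} + 12 A B x y^{2} e^{x y} - 4 A C y^{2} \sin{\left(y \right)} + 4 B^{2} x y e^{2 x y} - 4 B C y e^{x y} \sin{\left(y \right)}
So the left-hand side equals
  8 A^{2} x^{2} y^{2} + 8 A^{2} x y^{3} - 2 A^{2} y^{4} + 8 A B x^{2} y e^{x y} + 12 A B x y^{2} e^{x y} - 4 A B y^{3} e^{x y} - 8 A C x y \sin{\left(y \right)} - 4 A C y^{2} \sin{\left(y \right)} + 2 B^{2} x^{2} e^{2 x y} + 4 B^{2} x y e^{2 x y} - 2 B^{2} y^{2} e^{2 x y} - 4 B C x e^{x y} \sin{\left(y \right)} - 4 B C y e^{x y} \sin{\left(y \right)} + 2 C^{2} \sin^{2}{\left(y \right)}
This must equal f(x, y) identically; expanded, f = 32 x^{2} y^{2} - 16 x^{2} y e^{x y} + 2 x^{2} e^{2 x y} + 32 x y^{3} - 24 x y^{2} e^{x y} + 4 x y e^{2 x y} + 32 x y \sin{\left(y \right)} - 8 x e^{x y} \sin{\left(y \right)} - 8 y^{4} + 8 y^{3} e^{x y} - 2 y^{2} e^{2 x y} + 16 y^{2} \sin{\left(y \right)} - 8 y e^{x y} \sin{\left(y \right)} + 8 \sin^{2}{\left(y \right)}.
Matching coefficients of the independent functions:
  [y^{4}]:  - 2 A^{2} = -8
  [x y^{3}, x^{2} y^{2}]:  8 A^{2} = 32
  [x^{2} e^{2 x y}]:  2 B^{2} = 2
  [y^{2} e^{2 x y}]:  - 2 B^{2} = -2
  [y^{2} \sin{\left(y \right)}]:  - 4 A C = 16
  [y^{3} e^{x y}]:  - 4 A B = 8
  [x y e^{2 x y}]:  4 B^{2} = 4
  [x y \sin{\left(y \right)}]:  - 8 A C = 32
  [x y^{2} e^{x y}]:  12 A B = -24
  [x e^{x y} \sin{\left(y \right)}, y e^{x y} \sin{\left(y \right)}]:  - 4 B C = -8
  [x^{2} y e^{x y}]:  8 A B = -16
  [\sin^{2}{\left(y \right)}]:  2 C^{2} = 8
These equations allow (A, B, C) = (-2, 1, 2) or (2, -1, -2).
Impose the point condition(s):
  u(0, 0) = -3  ⟹  B + C = -3
Only A = 2, B = -1, C = -2 satisfies everything.
Hence u(x, y) = 2 x y^{2} - e^{x y} - 2 \cos{\left(y \right)}.

Answer: u(x, y) = 2 x y^{2} - e^{x y} - 2 \cos{\left(y \right)}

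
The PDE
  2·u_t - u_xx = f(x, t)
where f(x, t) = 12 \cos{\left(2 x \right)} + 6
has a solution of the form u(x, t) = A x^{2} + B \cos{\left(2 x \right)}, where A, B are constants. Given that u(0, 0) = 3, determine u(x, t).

Answer: u(x, t) = - 3 x^{2} + 3 \cos{\left(2 x \right)}

Derivation:
Substitute the ansatz u = A x^{2} + B \cos{\left(2 x \right)} into the left-hand side.
Derivatives of the ansatz:
  u_t = 0
  u_xx = 2 A - 4 B \cos{\left(2 x \right)}
Term by term:
  2·u_t = 0
  -u_xx = - 2 A + 4 B \cos{\left(2 x \right)}
So the left-hand side equals
  - 2 A + 4 B \cos{\left(2 x \right)}
This must equal f(x, t) = 12 \cos{\left(2 x \right)} + 6 identically.
Matching coefficients of the independent functions:
  [constant term]:  - 2 A = 6
  [\cos{\left(2 x \right)}]:  4 B = 12
Solving: A = -3, B = 3.
Check against the point condition:
  u(0, 0) = 3  ⟹  B = 3  ✓
Hence u(x, t) = - 3 x^{2} + 3 \cos{\left(2 x \right)}.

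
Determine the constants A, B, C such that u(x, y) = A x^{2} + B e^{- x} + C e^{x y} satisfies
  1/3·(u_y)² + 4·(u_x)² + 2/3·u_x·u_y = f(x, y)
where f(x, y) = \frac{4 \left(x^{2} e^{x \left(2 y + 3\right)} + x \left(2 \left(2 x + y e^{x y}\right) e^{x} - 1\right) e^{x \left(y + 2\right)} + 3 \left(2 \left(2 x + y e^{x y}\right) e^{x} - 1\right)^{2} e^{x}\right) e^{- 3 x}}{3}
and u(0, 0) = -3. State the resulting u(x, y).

Substitute the ansatz u = A x^{2} + B e^{- x} + C e^{x y} into the left-hand side.
Derivatives of the ansatz:
  u_y = C x e^{x y}
  u_x = 2 A x - B e^{- x} + C y e^{x y}
Term by term:
  1/3·(u_y)² = \frac{C^{2} x^{2} e^{2 x y}}{3}
  4·(u_x)² = 16 A^{2} x^{2} - 16 A B x e^{- x} + 16 A C x y e^{x y} + 4 B^{2} e^{- 2 x} - 8 B C y e^{- x} e^{x y} + 4 C^{2} y^{2} e^{2 x y}
  2/3·u_x·u_y = \frac{4 A C x^{2} e^{x y}}{3} - \frac{2 B C x e^{- x} e^{x y}}{3} + \frac{2 C^{2} x y e^{2 x y}}{3}
So the left-hand side equals
  16 A^{2} x^{2} - 16 A B x e^{- x} + \frac{4 A C x^{2} e^{x y}}{3} + 16 A C x y e^{x y} + 4 B^{2} e^{- 2 x} - \frac{2 B C x e^{- x} e^{x y}}{3} - 8 B C y e^{- x} e^{x y} + \frac{C^{2} x^{2} e^{2 x y}}{3} + \frac{2 C^{2} x y e^{2 x y}}{3} + 4 C^{2} y^{2} e^{2 x y}
This must equal f(x, y) identically; expanded, f = \frac{4 x^{2} e^{2 x y}}{3} + \frac{16 x^{2} e^{x y}}{3} + 64 x^{2} + \frac{8 x y e^{2 x y}}{3} + 64 x y e^{x y} - \frac{4 x e^{- x} e^{x y}}{3} - 32 x e^{- x} + 16 y^{2} e^{2 x y} - 16 y e^{- x} e^{x y} + 4 e^{- 2 x}.
Matching coefficients of the independent functions:
  [x^{2}]:  16 A^{2} = 64
  [x e^{- x}]:  - 16 A B = -32
  [x^{2} e^{x y}]:  \frac{4 A C}{3} = \frac{16}{3}
  [x^{2} e^{2 x y}]:  \frac{C^{2}}{3} = \frac{4}{3}
  [y^{2} e^{2 x y}]:  4 C^{2} = 16
  [x y e^{x y}]:  16 A C = 64
  [x y e^{2 x y}]:  \frac{2 C^{2}}{3} = \frac{8}{3}
  [x e^{- x} e^{x y}]:  - \frac{2 B C}{3} = - \frac{4}{3}
  [y e^{- x} e^{x y}]:  - 8 B C = -16
  [e^{- 2 x}]:  4 B^{2} = 4
These equations allow (A, B, C) = (-2, -1, -2) or (2, 1, 2).
Impose the point condition(s):
  u(0, 0) = -3  ⟹  B + C = -3
Only A = -2, B = -1, C = -2 satisfies everything.
Hence u(x, y) = - 2 x^{2} - 2 e^{x y} - e^{- x}.

Answer: u(x, y) = - 2 x^{2} - 2 e^{x y} - e^{- x}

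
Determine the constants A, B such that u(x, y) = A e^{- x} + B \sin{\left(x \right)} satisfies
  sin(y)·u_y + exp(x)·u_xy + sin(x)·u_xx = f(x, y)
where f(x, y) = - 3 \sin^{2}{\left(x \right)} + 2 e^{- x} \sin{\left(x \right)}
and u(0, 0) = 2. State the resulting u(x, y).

Substitute the ansatz u = A e^{- x} + B \sin{\left(x \right)} into the left-hand side.
Derivatives of the ansatz:
  u_y = 0
  u_xy = 0
  u_xx = A e^{- x} - B \sin{\left(x \right)}
Term by term:
  sin(y)·u_y = 0
  exp(x)·u_xy = 0
  sin(x)·u_xx = A e^{- x} \sin{\left(x \right)} - B \sin^{2}{\left(x \right)}
So the left-hand side equals
  A e^{- x} \sin{\left(x \right)} - B \sin^{2}{\left(x \right)}
This must equal f(x, y) = - 3 \sin^{2}{\left(x \right)} + 2 e^{- x} \sin{\left(x \right)} identically.
Matching coefficients of the independent functions:
  [e^{- x} \sin{\left(x \right)}]:  A = 2
  [\sin^{2}{\left(x \right)}]:  - B = -3
Solving: A = 2, B = 3.
Check against the point condition:
  u(0, 0) = 2  ⟹  A = 2  ✓
Hence u(x, y) = 3 \sin{\left(x \right)} + 2 e^{- x}.

Answer: u(x, y) = 3 \sin{\left(x \right)} + 2 e^{- x}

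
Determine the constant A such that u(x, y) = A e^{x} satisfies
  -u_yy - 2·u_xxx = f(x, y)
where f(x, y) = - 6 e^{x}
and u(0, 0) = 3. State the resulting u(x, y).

Substitute the ansatz u = A e^{x} into the left-hand side.
Derivatives of the ansatz:
  u_yy = 0
  u_xxx = A e^{x}
Term by term:
  -u_yy = 0
  -2·u_xxx = - 2 A e^{x}
So the left-hand side equals
  - 2 A e^{x}
This must equal f(x, y) = - 6 e^{x} identically.
Matching coefficients of the independent functions:
  [e^{x}]:  - 2 A = -6
Solving: A = 3.
Check against the point condition:
  u(0, 0) = 3  ⟹  A = 3  ✓
Hence u(x, y) = 3 e^{x}.

Answer: u(x, y) = 3 e^{x}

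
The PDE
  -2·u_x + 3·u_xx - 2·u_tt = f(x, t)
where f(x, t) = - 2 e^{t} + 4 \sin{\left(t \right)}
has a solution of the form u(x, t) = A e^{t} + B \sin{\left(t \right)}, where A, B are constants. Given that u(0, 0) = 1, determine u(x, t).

Answer: u(x, t) = e^{t} + 2 \sin{\left(t \right)}

Derivation:
Substitute the ansatz u = A e^{t} + B \sin{\left(t \right)} into the left-hand side.
Derivatives of the ansatz:
  u_x = 0
  u_xx = 0
  u_tt = A e^{t} - B \sin{\left(t \right)}
Term by term:
  -2·u_x = 0
  3·u_xx = 0
  -2·u_tt = - 2 A e^{t} + 2 B \sin{\left(t \right)}
So the left-hand side equals
  - 2 A e^{t} + 2 B \sin{\left(t \right)}
This must equal f(x, t) = - 2 e^{t} + 4 \sin{\left(t \right)} identically.
Matching coefficients of the independent functions:
  [e^{t}]:  - 2 A = -2
  [\sin{\left(t \right)}]:  2 B = 4
Solving: A = 1, B = 2.
Check against the point condition:
  u(0, 0) = 1  ⟹  A = 1  ✓
Hence u(x, t) = e^{t} + 2 \sin{\left(t \right)}.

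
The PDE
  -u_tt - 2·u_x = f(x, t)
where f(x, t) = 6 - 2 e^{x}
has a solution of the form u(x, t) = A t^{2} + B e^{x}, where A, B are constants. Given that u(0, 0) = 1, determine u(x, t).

Answer: u(x, t) = - 3 t^{2} + e^{x}

Derivation:
Substitute the ansatz u = A t^{2} + B e^{x} into the left-hand side.
Derivatives of the ansatz:
  u_tt = 2 A
  u_x = B e^{x}
Term by term:
  -u_tt = - 2 A
  -2·u_x = - 2 B e^{x}
So the left-hand side equals
  - 2 A - 2 B e^{x}
This must equal f(x, t) = 6 - 2 e^{x} identically.
Matching coefficients of the independent functions:
  [constant term]:  - 2 A = 6
  [e^{x}]:  - 2 B = -2
Solving: A = -3, B = 1.
Check against the point condition:
  u(0, 0) = 1  ⟹  B = 1  ✓
Hence u(x, t) = - 3 t^{2} + e^{x}.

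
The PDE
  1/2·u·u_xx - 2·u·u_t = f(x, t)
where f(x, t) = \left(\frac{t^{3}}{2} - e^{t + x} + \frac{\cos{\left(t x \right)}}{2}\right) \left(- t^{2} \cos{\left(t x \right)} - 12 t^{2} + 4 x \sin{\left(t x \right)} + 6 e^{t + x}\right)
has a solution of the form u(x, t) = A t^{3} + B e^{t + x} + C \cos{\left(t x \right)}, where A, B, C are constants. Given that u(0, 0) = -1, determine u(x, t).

Substitute the ansatz u = A t^{3} + B e^{t + x} + C \cos{\left(t x \right)} into the left-hand side.
Derivatives of the ansatz:
  u_xx = B e^{t} e^{x} - C t^{2} \cos{\left(t x \right)}
  u_t = 3 A t^{2} + B e^{t} e^{x} - C x \sin{\left(t x \right)}
Term by term:
  1/2·u·u_xx = \frac{A B t^{3} e^{t} e^{x}}{2} - \frac{A C t^{5} \cos{\left(t x \right)}}{2} + \frac{B^{2} e^{2 t} e^{2 x}}{2} - \frac{B C t^{2} e^{t} e^{x} \cos{\left(t x \right)}}{2} + \frac{B C e^{t} e^{x} \cos{\left(t x \right)}}{2} - \frac{C^{2} t^{2} \cos^{2}{\left(t x \right)}}{2}
  -2·u·u_t = - 6 A^{2} t^{5} - 2 A B t^{3} e^{t} e^{x} - 6 A B t^{2} e^{t} e^{x} + 2 A C t^{3} x \sin{\left(t x \right)} - 6 A C t^{2} \cos{\left(t x \right)} - 2 B^{2} e^{2 t} e^{2 x} + 2 B C x e^{t} e^{x} \sin{\left(t x \right)} - 2 B C e^{t} e^{x} \cos{\left(t x \right)} + 2 C^{2} x \sin{\left(t x \right)} \cos{\left(t x \right)}
So the left-hand side equals
  - 6 A^{2} t^{5} - \frac{3 A B t^{3} e^{t} e^{x}}{2} - 6 A B t^{2} e^{t} e^{x} - \frac{A C t^{5} \cos{\left(t x \right)}}{2} + 2 A C t^{3} x \sin{\left(t x \right)} - 6 A C t^{2} \cos{\left(t x \right)} - \frac{3 B^{2} e^{2 t} e^{2 x}}{2} - \frac{B C t^{2} e^{t} e^{x} \cos{\left(t x \right)}}{2} + 2 B C x e^{t} e^{x} \sin{\left(t x \right)} - \frac{3 B C e^{t} e^{x} \cos{\left(t x \right)}}{2} - \frac{C^{2} t^{2} \cos^{2}{\left(t x \right)}}{2} + 2 C^{2} x \sin{\left(t x \right)} \cos{\left(t x \right)}
This must equal f(x, t) identically; expanded, f = - \frac{t^{5} \cos{\left(t x \right)}}{2} - 6 t^{5} + 2 t^{3} x \sin{\left(t x \right)} + 3 t^{3} e^{t} e^{x} + t^{2} e^{t} e^{x} \cos{\left(t x \right)} + 12 t^{2} e^{t} e^{x} - \frac{t^{2} \cos^{2}{\left(t x \right)}}{2} - 6 t^{2} \cos{\left(t x \right)} - 4 x e^{t} e^{x} \sin{\left(t x \right)} + 2 x \sin{\left(t x \right)} \cos{\left(t x \right)} - 6 e^{2 t} e^{2 x} + 3 e^{t} e^{x} \cos{\left(t x \right)}.
Matching coefficients of the independent functions:
  [t^{5}]:  - 6 A^{2} = -6
  [t^{2} \cos{\left(t x \right)}]:  - 6 A C = -6
  [t^{2} \cos^{2}{\left(t x \right)}]:  - \frac{C^{2}}{2} = - \frac{1}{2}
  [t^{5} \cos{\left(t x \right)}]:  - \frac{A C}{2} = - \frac{1}{2}
  [e^{2 t} e^{2 x}]:  - \frac{3 B^{2}}{2} = -6
  [t^{2} e^{t} e^{x}]:  - 6 A B = 12
  [t^{3} x \sin{\left(t x \right)}]:  2 A C = 2
  [t^{3} e^{t} e^{x}]:  - \frac{3 A B}{2} = 3
  [x \sin{\left(t x \right)} \cos{\left(t x \right)}]:  2 C^{2} = 2
  [e^{t} e^{x} \cos{\left(t x \right)}]:  - \frac{3 B C}{2} = 3
  [t^{2} e^{t} e^{x} \cos{\left(t x \right)}]:  - \frac{B C}{2} = 1
  [x e^{t} e^{x} \sin{\left(t x \right)}]:  2 B C = -4
These equations allow (A, B, C) = (-1, 2, -1) or (1, -2, 1).
Impose the point condition(s):
  u(0, 0) = -1  ⟹  B + C = -1
Only A = 1, B = -2, C = 1 satisfies everything.
Hence u(x, t) = t^{3} - 2 e^{t + x} + \cos{\left(t x \right)}.

Answer: u(x, t) = t^{3} - 2 e^{t + x} + \cos{\left(t x \right)}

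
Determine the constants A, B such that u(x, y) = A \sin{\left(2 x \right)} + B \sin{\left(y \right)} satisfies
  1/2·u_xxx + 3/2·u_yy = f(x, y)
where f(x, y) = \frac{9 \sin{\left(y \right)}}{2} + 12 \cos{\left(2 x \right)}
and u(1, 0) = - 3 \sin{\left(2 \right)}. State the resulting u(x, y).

Substitute the ansatz u = A \sin{\left(2 x \right)} + B \sin{\left(y \right)} into the left-hand side.
Derivatives of the ansatz:
  u_xxx = - 8 A \cos{\left(2 x \right)}
  u_yy = - B \sin{\left(y \right)}
Term by term:
  1/2·u_xxx = - 4 A \cos{\left(2 x \right)}
  3/2·u_yy = - \frac{3 B \sin{\left(y \right)}}{2}
So the left-hand side equals
  - 4 A \cos{\left(2 x \right)} - \frac{3 B \sin{\left(y \right)}}{2}
This must equal f(x, y) = \frac{9 \sin{\left(y \right)}}{2} + 12 \cos{\left(2 x \right)} identically.
Matching coefficients of the independent functions:
  [\sin{\left(y \right)}]:  - \frac{3 B}{2} = \frac{9}{2}
  [\cos{\left(2 x \right)}]:  - 4 A = 12
Solving: A = -3, B = -3.
Check against the point condition:
  u(1, 0) = - 3 \sin{\left(2 \right)}  ⟹  A \sin{\left(2 \right)} = - 3 \sin{\left(2 \right)}  ✓
Hence u(x, y) = - 3 \sin{\left(2 x \right)} - 3 \sin{\left(y \right)}.

Answer: u(x, y) = - 3 \sin{\left(2 x \right)} - 3 \sin{\left(y \right)}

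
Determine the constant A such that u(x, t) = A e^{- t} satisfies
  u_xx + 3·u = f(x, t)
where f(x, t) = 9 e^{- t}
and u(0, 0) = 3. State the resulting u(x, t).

Answer: u(x, t) = 3 e^{- t}

Derivation:
Substitute the ansatz u = A e^{- t} into the left-hand side.
Derivatives of the ansatz:
  u_xx = 0
Term by term:
  u_xx = 0
  3·u = 3 A e^{- t}
So the left-hand side equals
  3 A e^{- t}
This must equal f(x, t) = 9 e^{- t} identically.
Matching coefficients of the independent functions:
  [e^{- t}]:  3 A = 9
Solving: A = 3.
Check against the point condition:
  u(0, 0) = 3  ⟹  A = 3  ✓
Hence u(x, t) = 3 e^{- t}.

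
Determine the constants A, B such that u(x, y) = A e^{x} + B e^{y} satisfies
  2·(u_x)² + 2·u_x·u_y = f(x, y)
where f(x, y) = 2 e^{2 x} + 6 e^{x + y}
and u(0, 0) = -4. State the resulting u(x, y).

Substitute the ansatz u = A e^{x} + B e^{y} into the left-hand side.
Derivatives of the ansatz:
  u_x = A e^{x}
  u_y = B e^{y}
Term by term:
  2·(u_x)² = 2 A^{2} e^{2 x}
  2·u_x·u_y = 2 A B e^{x} e^{y}
So the left-hand side equals
  2 A^{2} e^{2 x} + 2 A B e^{x} e^{y}
This must equal f(x, y) identically; expanded, f = 2 e^{2 x} + 6 e^{x} e^{y}.
Matching coefficients of the independent functions:
  [e^{x} e^{y}]:  2 A B = 6
  [e^{2 x}]:  2 A^{2} = 2
These equations allow (A, B) = (-1, -3) or (1, 3).
Impose the point condition(s):
  u(0, 0) = -4  ⟹  A + B = -4
Only A = -1, B = -3 satisfies everything.
Hence u(x, y) = - e^{x} - 3 e^{y}.

Answer: u(x, y) = - e^{x} - 3 e^{y}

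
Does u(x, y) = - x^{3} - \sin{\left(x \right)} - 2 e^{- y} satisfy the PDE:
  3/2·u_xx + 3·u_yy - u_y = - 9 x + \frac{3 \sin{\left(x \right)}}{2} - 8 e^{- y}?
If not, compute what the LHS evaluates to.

Evaluate each term of the left-hand side for u = - x^{3} - \sin{\left(x \right)} - 2 e^{- y}.
Derivatives:
  u_xx = - 6 x + \sin{\left(x \right)}
  u_yy = - 2 e^{- y}
  u_y = 2 e^{- y}
Terms:
  3/2·u_xx = - 9 x + \frac{3 \sin{\left(x \right)}}{2}
  3·u_yy = - 6 e^{- y}
  -u_y = - 2 e^{- y}
Sum: LHS = - 9 x + \frac{3 \sin{\left(x \right)}}{2} - 8 e^{- y}
This is exactly the given right-hand side, so u is a solution.

Answer: Yes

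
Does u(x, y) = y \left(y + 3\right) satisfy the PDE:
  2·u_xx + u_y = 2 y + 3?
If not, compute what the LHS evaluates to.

Answer: Yes

Derivation:
Evaluate each term of the left-hand side for u = y \left(y + 3\right).
Derivatives:
  u_xx = 0
  u_y = 2 y + 3
Terms:
  2·u_xx = 0
  u_y = 2 y + 3
Sum: LHS = 2 y + 3
This is exactly the given right-hand side, so u is a solution.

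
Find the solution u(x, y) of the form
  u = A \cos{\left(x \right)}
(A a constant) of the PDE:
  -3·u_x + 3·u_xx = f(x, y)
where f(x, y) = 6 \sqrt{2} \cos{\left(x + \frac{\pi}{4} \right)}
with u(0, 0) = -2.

Answer: u(x, y) = - 2 \cos{\left(x \right)}

Derivation:
Substitute the ansatz u = A \cos{\left(x \right)} into the left-hand side.
Derivatives of the ansatz:
  u_x = - A \sin{\left(x \right)}
  u_xx = - A \cos{\left(x \right)}
Term by term:
  -3·u_x = 3 A \sin{\left(x \right)}
  3·u_xx = - 3 A \cos{\left(x \right)}
So the left-hand side equals
  3 A \sin{\left(x \right)} - 3 A \cos{\left(x \right)}
This must equal f(x, y) identically; expanded, f = - 6 \sin{\left(x \right)} + 6 \cos{\left(x \right)}.
Matching coefficients of the independent functions:
  [\sin{\left(x \right)}]:  3 A = -6
  [\cos{\left(x \right)}]:  - 3 A = 6
Solving: A = -2.
Check against the point condition:
  u(0, 0) = -2  ⟹  A = -2  ✓
Hence u(x, y) = - 2 \cos{\left(x \right)}.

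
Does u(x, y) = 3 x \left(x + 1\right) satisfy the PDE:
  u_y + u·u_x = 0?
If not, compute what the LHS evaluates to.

Evaluate each term of the left-hand side for u = 3 x \left(x + 1\right).
Derivatives:
  u_y = 0
  u_x = 6 x + 3
Terms:
  u_y = 0
  u·u_x = 9 x \left(x + 1\right) \left(2 x + 1\right)
Sum: LHS = 9 x \left(x + 1\right) \left(2 x + 1\right)
Given right-hand side: 0. Difference LHS − RHS = 9 x \left(x + 1\right) \left(2 x + 1\right) ≠ 0, so u is not a solution.

Answer: No, the LHS evaluates to 9 x \left(x + 1\right) \left(2 x + 1\right)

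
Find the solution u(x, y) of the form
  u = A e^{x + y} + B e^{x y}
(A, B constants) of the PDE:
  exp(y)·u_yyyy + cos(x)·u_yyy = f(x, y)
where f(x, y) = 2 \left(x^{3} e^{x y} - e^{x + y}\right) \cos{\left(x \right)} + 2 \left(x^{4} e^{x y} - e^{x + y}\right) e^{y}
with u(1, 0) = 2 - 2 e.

Substitute the ansatz u = A e^{x + y} + B e^{x y} into the left-hand side.
Derivatives of the ansatz:
  u_yyyy = A e^{x} e^{y} + B x^{4} e^{x y}
  u_yyy = A e^{x} e^{y} + B x^{3} e^{x y}
Term by term:
  exp(y)·u_yyyy = A e^{x} e^{2 y} + B x^{4} e^{y} e^{x y}
  cos(x)·u_yyy = A e^{x} e^{y} \cos{\left(x \right)} + B x^{3} e^{x y} \cos{\left(x \right)}
So the left-hand side equals
  A e^{x} e^{2 y} + A e^{x} e^{y} \cos{\left(x \right)} + B x^{4} e^{y} e^{x y} + B x^{3} e^{x y} \cos{\left(x \right)}
This must equal f(x, y) identically; expanded, f = 2 x^{4} e^{y} e^{x y} + 2 x^{3} e^{x y} \cos{\left(x \right)} - 2 e^{x} e^{2 y} - 2 e^{x} e^{y} \cos{\left(x \right)}.
Matching coefficients of the independent functions:
  [e^{x} e^{2 y}, e^{x} e^{y} \cos{\left(x \right)}]:  A = -2
  [x^{3} e^{x y} \cos{\left(x \right)}, x^{4} e^{y} e^{x y}]:  B = 2
Solving: A = -2, B = 2.
Check against the point condition:
  u(1, 0) = 2 - 2 e  ⟹  e A + B = 2 - 2 e  ✓
Hence u(x, y) = 2 e^{x y} - 2 e^{x + y}.

Answer: u(x, y) = 2 e^{x y} - 2 e^{x + y}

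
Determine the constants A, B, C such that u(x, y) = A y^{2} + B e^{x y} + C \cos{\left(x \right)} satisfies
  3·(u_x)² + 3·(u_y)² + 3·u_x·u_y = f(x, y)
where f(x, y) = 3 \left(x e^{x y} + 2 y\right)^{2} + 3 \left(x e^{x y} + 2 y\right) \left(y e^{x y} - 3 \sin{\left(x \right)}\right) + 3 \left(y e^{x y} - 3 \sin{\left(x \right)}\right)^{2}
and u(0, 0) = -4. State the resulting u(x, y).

Substitute the ansatz u = A y^{2} + B e^{x y} + C \cos{\left(x \right)} into the left-hand side.
Derivatives of the ansatz:
  u_x = B y e^{x y} - C \sin{\left(x \right)}
  u_y = 2 A y + B x e^{x y}
Term by term:
  3·(u_x)² = 3 B^{2} y^{2} e^{2 x y} - 6 B C y e^{x y} \sin{\left(x \right)} + 3 C^{2} \sin^{2}{\left(x \right)}
  3·(u_y)² = 12 A^{2} y^{2} + 12 A B x y e^{x y} + 3 B^{2} x^{2} e^{2 x y}
  3·u_x·u_y = 6 A B y^{2} e^{x y} - 6 A C y \sin{\left(x \right)} + 3 B^{2} x y e^{2 x y} - 3 B C x e^{x y} \sin{\left(x \right)}
So the left-hand side equals
  12 A^{2} y^{2} + 12 A B x y e^{x y} + 6 A B y^{2} e^{x y} - 6 A C y \sin{\left(x \right)} + 3 B^{2} x^{2} e^{2 x y} + 3 B^{2} x y e^{2 x y} + 3 B^{2} y^{2} e^{2 x y} - 3 B C x e^{x y} \sin{\left(x \right)} - 6 B C y e^{x y} \sin{\left(x \right)} + 3 C^{2} \sin^{2}{\left(x \right)}
This must equal f(x, y) identically; expanded, f = 3 x^{2} e^{2 x y} + 3 x y e^{2 x y} + 12 x y e^{x y} - 9 x e^{x y} \sin{\left(x \right)} + 3 y^{2} e^{2 x y} + 6 y^{2} e^{x y} + 12 y^{2} - 18 y e^{x y} \sin{\left(x \right)} - 18 y \sin{\left(x \right)} + 27 \sin^{2}{\left(x \right)}.
Matching coefficients of the independent functions:
  [y^{2}]:  12 A^{2} = 12
  [x^{2} e^{2 x y}, y^{2} e^{2 x y}, x y e^{2 x y}]:  3 B^{2} = 3
  [y \sin{\left(x \right)}]:  - 6 A C = -18
  [y^{2} e^{x y}]:  6 A B = 6
  [x y e^{x y}]:  12 A B = 12
  [x e^{x y} \sin{\left(x \right)}]:  - 3 B C = -9
  [y e^{x y} \sin{\left(x \right)}]:  - 6 B C = -18
  [\sin^{2}{\left(x \right)}]:  3 C^{2} = 27
These equations allow (A, B, C) = (-1, -1, -3) or (1, 1, 3).
Impose the point condition(s):
  u(0, 0) = -4  ⟹  B + C = -4
Only A = -1, B = -1, C = -3 satisfies everything.
Hence u(x, y) = - y^{2} - e^{x y} - 3 \cos{\left(x \right)}.

Answer: u(x, y) = - y^{2} - e^{x y} - 3 \cos{\left(x \right)}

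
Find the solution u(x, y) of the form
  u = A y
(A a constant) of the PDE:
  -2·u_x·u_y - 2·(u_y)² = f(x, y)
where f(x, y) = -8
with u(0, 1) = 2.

Substitute the ansatz u = A y into the left-hand side.
Derivatives of the ansatz:
  u_x = 0
  u_y = A
Term by term:
  -2·u_x·u_y = 0
  -2·(u_y)² = - 2 A^{2}
So the left-hand side equals
  - 2 A^{2}
This must equal f(x, y) = -8 identically.
Matching coefficients of the independent functions:
  [constant term]:  - 2 A^{2} = -8
These equations allow (A) = (-2) or (2).
Impose the point condition(s):
  u(0, 1) = 2  ⟹  A = 2
Only A = 2 satisfies everything.
Hence u(x, y) = 2 y.

Answer: u(x, y) = 2 y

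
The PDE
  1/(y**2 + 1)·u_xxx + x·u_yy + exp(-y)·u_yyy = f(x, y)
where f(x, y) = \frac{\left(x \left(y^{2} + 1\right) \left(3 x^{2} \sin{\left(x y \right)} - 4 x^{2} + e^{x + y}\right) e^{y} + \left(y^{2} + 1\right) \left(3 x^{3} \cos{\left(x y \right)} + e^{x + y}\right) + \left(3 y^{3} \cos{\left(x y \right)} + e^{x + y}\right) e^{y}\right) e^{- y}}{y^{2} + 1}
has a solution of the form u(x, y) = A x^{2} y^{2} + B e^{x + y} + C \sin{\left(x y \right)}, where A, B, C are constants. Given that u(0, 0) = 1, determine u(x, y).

Answer: u(x, y) = - 2 x^{2} y^{2} + e^{x + y} - 3 \sin{\left(x y \right)}

Derivation:
Substitute the ansatz u = A x^{2} y^{2} + B e^{x + y} + C \sin{\left(x y \right)} into the left-hand side.
Derivatives of the ansatz:
  u_xxx = B e^{x} e^{y} - C y^{3} \cos{\left(x y \right)}
  u_yy = 2 A x^{2} + B e^{x} e^{y} - C x^{2} \sin{\left(x y \right)}
  u_yyy = B e^{x} e^{y} - C x^{3} \cos{\left(x y \right)}
Term by term:
  1/(y**2 + 1)·u_xxx = \frac{B e^{x} e^{y}}{y^{2} + 1} - \frac{C y^{3} \cos{\left(x y \right)}}{y^{2} + 1}
  x·u_yy = 2 A x^{3} + B x e^{x} e^{y} - C x^{3} \sin{\left(x y \right)}
  exp(-y)·u_yyy = B e^{x} - C x^{3} e^{- y} \cos{\left(x y \right)}
So the left-hand side equals
  2 A x^{3} + B x e^{x} e^{y} + B e^{x} + \frac{B e^{x} e^{y}}{y^{2} + 1} - C x^{3} \sin{\left(x y \right)} - C x^{3} e^{- y} \cos{\left(x y \right)} - \frac{C y^{3} \cos{\left(x y \right)}}{y^{2} + 1}
This must equal f(x, y) identically; expanded, f = 3 x^{3} \sin{\left(x y \right)} - 4 x^{3} + 3 x^{3} e^{- y} \cos{\left(x y \right)} + x e^{x} e^{y} + \frac{3 y^{3} \cos{\left(x y \right)}}{y^{2} + 1} + e^{x} + \frac{e^{x} e^{y}}{y^{2} + 1}.
Matching coefficients of the independent functions:
  [x^{3}]:  2 A = -4
  [x^{3} \sin{\left(x y \right)}, x^{3} e^{- y} \cos{\left(x y \right)}, \frac{y^{3} \cos{\left(x y \right)}}{y^{2} + 1}]:  - C = 3
  [x e^{x} e^{y}, \frac{e^{x} e^{y}}{y^{2} + 1}, e^{x}]:  B = 1
Solving: A = -2, B = 1, C = -3.
Check against the point condition:
  u(0, 0) = 1  ⟹  B = 1  ✓
Hence u(x, y) = - 2 x^{2} y^{2} + e^{x + y} - 3 \sin{\left(x y \right)}.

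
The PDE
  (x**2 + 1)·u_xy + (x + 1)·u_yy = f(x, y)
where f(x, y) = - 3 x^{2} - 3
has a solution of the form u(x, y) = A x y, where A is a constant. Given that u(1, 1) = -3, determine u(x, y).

Answer: u(x, y) = - 3 x y

Derivation:
Substitute the ansatz u = A x y into the left-hand side.
Derivatives of the ansatz:
  u_xy = A
  u_yy = 0
Term by term:
  (x**2 + 1)·u_xy = A x^{2} + A
  (x + 1)·u_yy = 0
So the left-hand side equals
  A x^{2} + A
This must equal f(x, y) = - 3 x^{2} - 3 identically.
Matching coefficients of the independent functions:
  [constant term, x^{2}]:  A = -3
Solving: A = -3.
Check against the point condition:
  u(1, 1) = -3  ⟹  A = -3  ✓
Hence u(x, y) = - 3 x y.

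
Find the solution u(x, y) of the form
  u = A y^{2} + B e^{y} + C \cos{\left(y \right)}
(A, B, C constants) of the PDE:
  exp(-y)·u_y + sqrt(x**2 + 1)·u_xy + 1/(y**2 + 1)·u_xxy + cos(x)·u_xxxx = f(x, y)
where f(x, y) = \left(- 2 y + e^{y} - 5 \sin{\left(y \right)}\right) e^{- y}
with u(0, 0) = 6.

Answer: u(x, y) = - y^{2} + e^{y} + 5 \cos{\left(y \right)}

Derivation:
Substitute the ansatz u = A y^{2} + B e^{y} + C \cos{\left(y \right)} into the left-hand side.
Derivatives of the ansatz:
  u_y = 2 A y + B e^{y} - C \sin{\left(y \right)}
  u_xy = 0
  u_xxy = 0
  u_xxxx = 0
Term by term:
  exp(-y)·u_y = 2 A y e^{- y} + B - C e^{- y} \sin{\left(y \right)}
  sqrt(x**2 + 1)·u_xy = 0
  1/(y**2 + 1)·u_xxy = 0
  cos(x)·u_xxxx = 0
So the left-hand side equals
  2 A y e^{- y} + B - C e^{- y} \sin{\left(y \right)}
This must equal f(x, y) identically; expanded, f = - 2 y e^{- y} + 1 - 5 e^{- y} \sin{\left(y \right)}.
Matching coefficients of the independent functions:
  [constant term]:  B = 1
  [y e^{- y}]:  2 A = -2
  [e^{- y} \sin{\left(y \right)}]:  - C = -5
Solving: A = -1, B = 1, C = 5.
Check against the point condition:
  u(0, 0) = 6  ⟹  B + C = 6  ✓
Hence u(x, y) = - y^{2} + e^{y} + 5 \cos{\left(y \right)}.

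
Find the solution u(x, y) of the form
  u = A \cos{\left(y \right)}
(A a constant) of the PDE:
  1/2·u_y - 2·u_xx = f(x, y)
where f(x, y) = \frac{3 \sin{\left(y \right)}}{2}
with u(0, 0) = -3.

Substitute the ansatz u = A \cos{\left(y \right)} into the left-hand side.
Derivatives of the ansatz:
  u_y = - A \sin{\left(y \right)}
  u_xx = 0
Term by term:
  1/2·u_y = - \frac{A \sin{\left(y \right)}}{2}
  -2·u_xx = 0
So the left-hand side equals
  - \frac{A \sin{\left(y \right)}}{2}
This must equal f(x, y) = \frac{3 \sin{\left(y \right)}}{2} identically.
Matching coefficients of the independent functions:
  [\sin{\left(y \right)}]:  - \frac{A}{2} = \frac{3}{2}
Solving: A = -3.
Check against the point condition:
  u(0, 0) = -3  ⟹  A = -3  ✓
Hence u(x, y) = - 3 \cos{\left(y \right)}.

Answer: u(x, y) = - 3 \cos{\left(y \right)}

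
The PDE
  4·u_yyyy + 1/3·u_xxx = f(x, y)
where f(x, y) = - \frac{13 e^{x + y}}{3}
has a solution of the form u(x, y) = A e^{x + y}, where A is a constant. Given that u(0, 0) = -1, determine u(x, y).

Substitute the ansatz u = A e^{x + y} into the left-hand side.
Derivatives of the ansatz:
  u_yyyy = A e^{x} e^{y}
  u_xxx = A e^{x} e^{y}
Term by term:
  4·u_yyyy = 4 A e^{x} e^{y}
  1/3·u_xxx = \frac{A e^{x} e^{y}}{3}
So the left-hand side equals
  \frac{13 A e^{x} e^{y}}{3}
This must equal f(x, y) identically; expanded, f = - \frac{13 e^{x} e^{y}}{3}.
Matching coefficients of the independent functions:
  [e^{x} e^{y}]:  \frac{13 A}{3} = - \frac{13}{3}
Solving: A = -1.
Check against the point condition:
  u(0, 0) = -1  ⟹  A = -1  ✓
Hence u(x, y) = - e^{x + y}.

Answer: u(x, y) = - e^{x + y}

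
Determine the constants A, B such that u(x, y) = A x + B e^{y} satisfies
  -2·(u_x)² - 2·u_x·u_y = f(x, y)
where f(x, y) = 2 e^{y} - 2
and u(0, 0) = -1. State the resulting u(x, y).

Substitute the ansatz u = A x + B e^{y} into the left-hand side.
Derivatives of the ansatz:
  u_x = A
  u_y = B e^{y}
Term by term:
  -2·(u_x)² = - 2 A^{2}
  -2·u_x·u_y = - 2 A B e^{y}
So the left-hand side equals
  - 2 A^{2} - 2 A B e^{y}
This must equal f(x, y) = 2 e^{y} - 2 identically.
Matching coefficients of the independent functions:
  [constant term]:  - 2 A^{2} = -2
  [e^{y}]:  - 2 A B = 2
These equations allow (A, B) = (-1, 1) or (1, -1).
Impose the point condition(s):
  u(0, 0) = -1  ⟹  B = -1
Only A = 1, B = -1 satisfies everything.
Hence u(x, y) = x - e^{y}.

Answer: u(x, y) = x - e^{y}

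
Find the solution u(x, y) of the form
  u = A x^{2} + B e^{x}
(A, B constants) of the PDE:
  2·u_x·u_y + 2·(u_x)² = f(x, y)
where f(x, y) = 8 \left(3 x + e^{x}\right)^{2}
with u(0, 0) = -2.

Substitute the ansatz u = A x^{2} + B e^{x} into the left-hand side.
Derivatives of the ansatz:
  u_x = 2 A x + B e^{x}
  u_y = 0
Term by term:
  2·u_x·u_y = 0
  2·(u_x)² = 8 A^{2} x^{2} + 8 A B x e^{x} + 2 B^{2} e^{2 x}
So the left-hand side equals
  8 A^{2} x^{2} + 8 A B x e^{x} + 2 B^{2} e^{2 x}
This must equal f(x, y) identically; expanded, f = 72 x^{2} + 48 x e^{x} + 8 e^{2 x}.
Matching coefficients of the independent functions:
  [x^{2}]:  8 A^{2} = 72
  [x e^{x}]:  8 A B = 48
  [e^{2 x}]:  2 B^{2} = 8
These equations allow (A, B) = (-3, -2) or (3, 2).
Impose the point condition(s):
  u(0, 0) = -2  ⟹  B = -2
Only A = -3, B = -2 satisfies everything.
Hence u(x, y) = - 3 x^{2} - 2 e^{x}.

Answer: u(x, y) = - 3 x^{2} - 2 e^{x}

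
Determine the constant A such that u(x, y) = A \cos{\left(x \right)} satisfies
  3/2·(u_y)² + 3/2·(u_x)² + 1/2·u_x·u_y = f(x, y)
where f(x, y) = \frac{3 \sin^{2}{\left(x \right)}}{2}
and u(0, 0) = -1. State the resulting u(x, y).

Substitute the ansatz u = A \cos{\left(x \right)} into the left-hand side.
Derivatives of the ansatz:
  u_y = 0
  u_x = - A \sin{\left(x \right)}
Term by term:
  3/2·(u_y)² = 0
  3/2·(u_x)² = \frac{3 A^{2} \sin^{2}{\left(x \right)}}{2}
  1/2·u_x·u_y = 0
So the left-hand side equals
  \frac{3 A^{2} \sin^{2}{\left(x \right)}}{2}
This must equal f(x, y) = \frac{3 \sin^{2}{\left(x \right)}}{2} identically.
Matching coefficients of the independent functions:
  [\sin^{2}{\left(x \right)}]:  \frac{3 A^{2}}{2} = \frac{3}{2}
These equations allow (A) = (-1) or (1).
Impose the point condition(s):
  u(0, 0) = -1  ⟹  A = -1
Only A = -1 satisfies everything.
Hence u(x, y) = - \cos{\left(x \right)}.

Answer: u(x, y) = - \cos{\left(x \right)}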